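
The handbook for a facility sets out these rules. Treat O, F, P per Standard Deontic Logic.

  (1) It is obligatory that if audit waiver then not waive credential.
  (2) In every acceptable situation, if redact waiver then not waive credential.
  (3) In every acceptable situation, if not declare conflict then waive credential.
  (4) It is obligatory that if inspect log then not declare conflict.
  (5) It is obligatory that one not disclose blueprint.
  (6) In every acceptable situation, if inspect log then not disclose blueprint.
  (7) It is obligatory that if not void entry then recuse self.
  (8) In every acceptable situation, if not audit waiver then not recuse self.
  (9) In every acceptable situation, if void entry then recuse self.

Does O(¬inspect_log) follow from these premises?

By case analysis on ¬void_entry: premise 7 gives O(¬void_entry → recuse_self) and premise 9 gives O(void_entry → recuse_self), so O(recuse_self) either way.
Premise 8, O(¬audit_waiver → ¬recuse_self), contraposes to O(recuse_self → audit_waiver); with O(recuse_self) we get O(audit_waiver).
With premise 1, O(audit_waiver → ¬waive_credential), the K-axiom yields O(¬waive_credential).
Premise 3, O(¬declare_conflict → waive_credential), contraposes to O(¬waive_credential → declare_conflict); with O(¬waive_credential) we get O(declare_conflict).
The contrapositive of premise 4 (O(inspect_log → ¬declare_conflict)) is O(declare_conflict → ¬inspect_log), and O(declare_conflict) is already established, so O(¬inspect_log).
Premises 2, 5, 6 do not contribute to this derivation.
So O(¬inspect_log) follows.

Yes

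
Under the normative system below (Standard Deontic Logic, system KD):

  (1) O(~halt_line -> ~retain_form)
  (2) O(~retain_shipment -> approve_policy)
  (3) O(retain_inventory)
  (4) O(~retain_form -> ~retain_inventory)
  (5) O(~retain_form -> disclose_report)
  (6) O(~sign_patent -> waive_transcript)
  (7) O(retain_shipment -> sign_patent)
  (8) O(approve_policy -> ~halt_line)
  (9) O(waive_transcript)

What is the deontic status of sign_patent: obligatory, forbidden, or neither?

From premise 3 we have O(retain_inventory).
Premise 4, O(~retain_form -> ~retain_inventory), contraposes to O(retain_inventory -> retain_form); with O(retain_inventory) we get O(retain_form).
Premise 1, O(~halt_line -> ~retain_form), contraposes to O(retain_form -> halt_line); with O(retain_form) we get O(halt_line).
Premise 8, O(approve_policy -> ~halt_line), contraposes to O(halt_line -> ~approve_policy); with O(halt_line) we get O(~approve_policy).
The contrapositive of premise 2 (O(~retain_shipment -> approve_policy)) is O(~approve_policy -> retain_shipment), and O(~approve_policy) is already established, so O(retain_shipment).
Applying K to premise 7 (O(retain_shipment -> sign_patent)) and O(retain_shipment) yields O(sign_patent).
Premises 5, 6, 9 do not contribute to this derivation.
Hence sign_patent is obligatory.

Obligatory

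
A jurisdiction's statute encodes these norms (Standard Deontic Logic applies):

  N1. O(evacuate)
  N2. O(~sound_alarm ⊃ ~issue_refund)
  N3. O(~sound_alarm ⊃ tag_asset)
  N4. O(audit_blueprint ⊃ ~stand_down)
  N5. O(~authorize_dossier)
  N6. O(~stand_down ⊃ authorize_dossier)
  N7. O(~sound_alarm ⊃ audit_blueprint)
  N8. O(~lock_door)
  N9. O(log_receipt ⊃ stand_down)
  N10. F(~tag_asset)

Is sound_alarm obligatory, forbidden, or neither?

Premise 5 states O(~authorize_dossier) outright.
Premise 6, O(~stand_down ⊃ authorize_dossier), contraposes to O(~authorize_dossier ⊃ stand_down); with O(~authorize_dossier) we get O(stand_down).
The contrapositive of premise 4 (O(audit_blueprint ⊃ ~stand_down)) is O(stand_down ⊃ ~audit_blueprint), and O(stand_down) is already established, so O(~audit_blueprint).
Premise 7 is O(~sound_alarm ⊃ audit_blueprint); contrapositively O(~audit_blueprint ⊃ sound_alarm). Since O(~audit_blueprint) holds, K gives O(sound_alarm).
Premises 1, 2, 3, 8, 9, 10 do not contribute to this derivation.
Hence sound_alarm is obligatory.

Obligatory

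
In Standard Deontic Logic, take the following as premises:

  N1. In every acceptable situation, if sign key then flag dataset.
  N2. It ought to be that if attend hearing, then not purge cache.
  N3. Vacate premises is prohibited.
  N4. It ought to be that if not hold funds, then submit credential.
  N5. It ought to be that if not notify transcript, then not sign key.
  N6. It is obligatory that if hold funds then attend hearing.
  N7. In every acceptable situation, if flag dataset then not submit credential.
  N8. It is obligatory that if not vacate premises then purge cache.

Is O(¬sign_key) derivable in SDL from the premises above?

Premise 3 is F(vacate_premises), i.e. O(¬vacate_premises).
Applying K to premise 8 (O(¬vacate_premises → purge_cache)) and O(¬vacate_premises) yields O(purge_cache).
Premise 2 is O(attend_hearing → ¬purge_cache); contrapositively O(purge_cache → ¬attend_hearing). Since O(purge_cache) holds, K gives O(¬attend_hearing).
Premise 6, O(hold_funds → attend_hearing), contraposes to O(¬attend_hearing → ¬hold_funds); with O(¬attend_hearing) we get O(¬hold_funds).
Applying K to premise 4 (O(¬hold_funds → submit_credential)) and O(¬hold_funds) yields O(submit_credential).
The contrapositive of premise 7 (O(flag_dataset → ¬submit_credential)) is O(submit_credential → ¬flag_dataset), and O(submit_credential) is already established, so O(¬flag_dataset).
Premise 1 is O(sign_key → flag_dataset); contrapositively O(¬flag_dataset → ¬sign_key). Since O(¬flag_dataset) holds, K gives O(¬sign_key).
Premise 5 does not contribute to this derivation.
So O(¬sign_key) follows.

Yes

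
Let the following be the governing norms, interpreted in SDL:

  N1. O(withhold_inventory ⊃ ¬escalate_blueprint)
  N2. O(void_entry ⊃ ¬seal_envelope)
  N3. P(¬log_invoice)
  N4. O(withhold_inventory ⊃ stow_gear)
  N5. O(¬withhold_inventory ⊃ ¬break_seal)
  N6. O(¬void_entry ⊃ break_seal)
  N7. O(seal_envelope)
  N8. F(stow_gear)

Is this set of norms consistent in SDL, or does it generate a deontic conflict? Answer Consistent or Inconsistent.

Premise 8 is F(stow_gear), i.e. O(¬stow_gear).
The contrapositive of premise 4 (O(withhold_inventory ⊃ stow_gear)) is O(¬stow_gear ⊃ ¬withhold_inventory), and O(¬stow_gear) is already established, so O(¬withhold_inventory).
With premise 5, O(¬withhold_inventory ⊃ ¬break_seal), the K-axiom yields O(¬break_seal).
Premise 6, O(¬void_entry ⊃ break_seal), contraposes to O(¬break_seal ⊃ void_entry); with O(¬break_seal) we get O(void_entry).
With premise 2, O(void_entry ⊃ ¬seal_envelope), the K-axiom yields O(¬seal_envelope).
However, premise 7 gives O(seal_envelope).
We now have both O(¬seal_envelope) and O(seal_envelope) — seal_envelope is simultaneously obligatory and forbidden, violating the D-axiom.

Inconsistent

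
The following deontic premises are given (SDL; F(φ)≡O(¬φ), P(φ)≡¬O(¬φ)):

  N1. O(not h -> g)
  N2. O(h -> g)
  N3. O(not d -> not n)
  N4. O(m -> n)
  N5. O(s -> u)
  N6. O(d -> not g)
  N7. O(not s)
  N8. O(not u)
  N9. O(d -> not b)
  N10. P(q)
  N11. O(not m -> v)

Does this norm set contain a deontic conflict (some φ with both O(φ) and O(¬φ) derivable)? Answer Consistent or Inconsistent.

Premise 5 is O(s -> u), but O(s) is not derivable from the premises, so it does not yield O(u).
So O(u) is not derivable, and the apparent clash with O(not u) does not arise.
A world satisfying every obligation exists (e.g. b=false, d=false, g=true, h=false, m=false, n=false, q=false, s=false, u=false, v=true); no atom is both obligatory and forbidden, so the set is consistent.

Consistent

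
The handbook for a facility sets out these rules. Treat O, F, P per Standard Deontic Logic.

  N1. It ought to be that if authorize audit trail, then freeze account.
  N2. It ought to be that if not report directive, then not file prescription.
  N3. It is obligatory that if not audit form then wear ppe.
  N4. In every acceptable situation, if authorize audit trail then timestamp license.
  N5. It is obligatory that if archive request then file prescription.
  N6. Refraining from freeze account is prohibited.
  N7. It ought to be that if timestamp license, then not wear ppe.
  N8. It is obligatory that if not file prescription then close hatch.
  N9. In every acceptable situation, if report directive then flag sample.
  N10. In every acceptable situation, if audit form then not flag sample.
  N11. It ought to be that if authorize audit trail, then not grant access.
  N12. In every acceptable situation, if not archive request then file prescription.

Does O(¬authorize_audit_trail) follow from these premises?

Premises 5 and 12 cover both cases: O(archive_request → file_prescription) and O(¬archive_request → file_prescription). Since archive_request ∨ ¬archive_request is a tautology, O(file_prescription) follows.
Premise 2, O(¬report_directive → ¬file_prescription), contraposes to O(file_prescription → report_directive); with O(file_prescription) we get O(report_directive).
Applying K to premise 9 (O(report_directive → flag_sample)) and O(report_directive) yields O(flag_sample).
Premise 10, O(audit_form → ¬flag_sample), contraposes to O(flag_sample → ¬audit_form); with O(flag_sample) we get O(¬audit_form).
Applying K to premise 3 (O(¬audit_form → wear_ppe)) and O(¬audit_form) yields O(wear_ppe).
The contrapositive of premise 7 (O(timestamp_license → ¬wear_ppe)) is O(wear_ppe → ¬timestamp_license), and O(wear_ppe) is already established, so O(¬timestamp_license).
The contrapositive of premise 4 (O(authorize_audit_trail → timestamp_license)) is O(¬timestamp_license → ¬authorize_audit_trail), and O(¬timestamp_license) is already established, so O(¬authorize_audit_trail).
Premises 1, 6, 8, 11 do not contribute to this derivation.
So O(¬authorize_audit_trail) follows.

Yes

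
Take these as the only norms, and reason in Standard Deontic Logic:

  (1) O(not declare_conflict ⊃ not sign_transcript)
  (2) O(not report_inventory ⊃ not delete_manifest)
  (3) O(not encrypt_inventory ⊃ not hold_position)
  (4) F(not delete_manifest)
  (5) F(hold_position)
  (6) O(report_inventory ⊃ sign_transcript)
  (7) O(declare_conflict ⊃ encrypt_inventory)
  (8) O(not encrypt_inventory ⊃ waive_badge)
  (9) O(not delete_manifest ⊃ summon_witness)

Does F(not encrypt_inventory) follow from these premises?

Yes

Premise 4, F(not delete_manifest), is equivalent to O(delete_manifest).
Premise 2, O(not report_inventory ⊃ not delete_manifest), contraposes to O(delete_manifest ⊃ report_inventory); with O(delete_manifest) we get O(report_inventory).
From O(report_inventory) and premise 6, O(report_inventory ⊃ sign_transcript), we obtain O(sign_transcript).
Premise 1 is O(not declare_conflict ⊃ not sign_transcript); contrapositively O(sign_transcript ⊃ declare_conflict). Since O(sign_transcript) holds, K gives O(declare_conflict).
Applying K to premise 7 (O(declare_conflict ⊃ encrypt_inventory)) and O(declare_conflict) yields O(encrypt_inventory).
Premises 3, 5, 8, 9 do not contribute to this derivation.
So O(encrypt_inventory) holds, i.e. F(not encrypt_inventory). The claim follows.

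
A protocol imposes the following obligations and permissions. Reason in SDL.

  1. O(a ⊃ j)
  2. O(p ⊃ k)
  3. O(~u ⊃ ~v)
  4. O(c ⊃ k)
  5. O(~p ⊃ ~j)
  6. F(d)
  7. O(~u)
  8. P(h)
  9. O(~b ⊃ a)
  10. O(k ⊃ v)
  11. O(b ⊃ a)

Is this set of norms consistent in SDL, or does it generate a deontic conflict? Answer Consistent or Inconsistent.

Inconsistent

Premises 9 and 11 cover both cases: O(~b ⊃ a) and O(b ⊃ a). Since ~b ∨ b is a tautology, O(a) follows.
Premise 1 is O(a ⊃ j); since O(a), deontic closure gives O(j).
Premise 5 is O(~p ⊃ ~j); contrapositively O(j ⊃ p). Since O(j) holds, K gives O(p).
With premise 2, O(p ⊃ k), the K-axiom yields O(k).
With premise 10, O(k ⊃ v), the K-axiom yields O(v).
Premise 3 is O(~u ⊃ ~v); contrapositively O(v ⊃ u). Since O(v) holds, K gives O(u).
However, premise 7 gives O(~u).
We now have both O(u) and O(~u) — u is simultaneously obligatory and forbidden, violating the D-axiom.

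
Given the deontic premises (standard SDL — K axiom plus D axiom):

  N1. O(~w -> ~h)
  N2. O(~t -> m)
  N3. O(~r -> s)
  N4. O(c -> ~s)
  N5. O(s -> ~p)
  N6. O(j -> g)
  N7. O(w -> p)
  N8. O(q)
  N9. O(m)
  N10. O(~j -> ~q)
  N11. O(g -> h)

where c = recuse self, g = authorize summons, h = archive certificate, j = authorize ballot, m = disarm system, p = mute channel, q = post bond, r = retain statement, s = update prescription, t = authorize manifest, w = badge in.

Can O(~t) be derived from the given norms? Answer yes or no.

No

Premise 2 is O(~t -> m); even if O(m) held, inferring O(~t) would be affirming the consequent — invalid.
No other premise forces O(~t). An ideal world satisfying every premise can still have ~t false, so O(~t) is not derivable.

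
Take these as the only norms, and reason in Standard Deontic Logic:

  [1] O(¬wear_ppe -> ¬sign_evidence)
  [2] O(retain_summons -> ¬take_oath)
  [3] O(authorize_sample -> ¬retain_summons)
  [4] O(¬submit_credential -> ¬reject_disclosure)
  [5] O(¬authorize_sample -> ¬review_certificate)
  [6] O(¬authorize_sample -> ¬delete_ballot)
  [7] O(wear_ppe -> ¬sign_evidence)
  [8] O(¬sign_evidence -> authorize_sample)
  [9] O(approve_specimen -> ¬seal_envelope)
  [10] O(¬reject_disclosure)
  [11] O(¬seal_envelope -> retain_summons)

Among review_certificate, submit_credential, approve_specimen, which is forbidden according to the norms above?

Premises 7 and 1 are O(wear_ppe -> ¬sign_evidence) and O(¬wear_ppe -> ¬sign_evidence); every ideal world satisfies wear_ppe or ¬wear_ppe, so in either case ¬sign_evidence holds — hence O(¬sign_evidence).
Applying K to premise 8 (O(¬sign_evidence -> authorize_sample)) and O(¬sign_evidence) yields O(authorize_sample).
From O(authorize_sample) and premise 3, O(authorize_sample -> ¬retain_summons), we obtain O(¬retain_summons).
The contrapositive of premise 11 (O(¬seal_envelope -> retain_summons)) is O(¬retain_summons -> seal_envelope), and O(¬retain_summons) is already established, so O(seal_envelope).
Premise 9 is O(approve_specimen -> ¬seal_envelope); contrapositively O(seal_envelope -> ¬approve_specimen). Since O(seal_envelope) holds, K gives O(¬approve_specimen).
So O(¬approve_specimen) holds, i.e. approve_specimen is forbidden. None of the other listed options is forbidden under the premises.

approve_specimen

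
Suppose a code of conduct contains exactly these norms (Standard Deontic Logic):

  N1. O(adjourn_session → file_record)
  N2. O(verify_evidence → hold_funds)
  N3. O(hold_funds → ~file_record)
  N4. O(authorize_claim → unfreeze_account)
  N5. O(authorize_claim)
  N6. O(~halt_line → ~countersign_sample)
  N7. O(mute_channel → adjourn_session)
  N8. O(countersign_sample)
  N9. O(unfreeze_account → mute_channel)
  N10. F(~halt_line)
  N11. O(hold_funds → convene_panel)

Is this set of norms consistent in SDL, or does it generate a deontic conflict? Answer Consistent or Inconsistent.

Premise 6 is O(~halt_line → ~countersign_sample), but O(~halt_line) is not derivable from the premises, so it does not yield O(~countersign_sample).
So O(~countersign_sample) is not derivable, and the apparent clash with O(countersign_sample) does not arise.
A world satisfying every obligation exists (e.g. adjourn_session=true, authorize_claim=true, convene_panel=false, countersign_sample=true, file_record=true, halt_line=true, hold_funds=false, mute_channel=true, unfreeze_account=true, verify_evidence=false); no atom is both obligatory and forbidden, so the set is consistent.

Consistent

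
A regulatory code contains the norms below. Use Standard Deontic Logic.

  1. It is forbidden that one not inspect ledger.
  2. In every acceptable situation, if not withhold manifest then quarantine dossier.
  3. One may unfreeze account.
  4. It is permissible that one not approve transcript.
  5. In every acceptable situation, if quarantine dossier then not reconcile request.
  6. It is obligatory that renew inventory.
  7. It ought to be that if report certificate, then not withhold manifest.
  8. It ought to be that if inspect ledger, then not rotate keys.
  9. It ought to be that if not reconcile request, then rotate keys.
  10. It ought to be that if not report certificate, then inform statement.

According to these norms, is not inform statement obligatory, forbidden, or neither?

Forbidden

F(¬inspect_ledger) at premise 1 means O(inspect_ledger).
From O(inspect_ledger) and premise 8, O(inspect_ledger → ¬rotate_keys), we obtain O(¬rotate_keys).
The contrapositive of premise 9 (O(¬reconcile_request → rotate_keys)) is O(¬rotate_keys → reconcile_request), and O(¬rotate_keys) is already established, so O(reconcile_request).
Premise 5, O(quarantine_dossier → ¬reconcile_request), contraposes to O(reconcile_request → ¬quarantine_dossier); with O(reconcile_request) we get O(¬quarantine_dossier).
The contrapositive of premise 2 (O(¬withhold_manifest → quarantine_dossier)) is O(¬quarantine_dossier → withhold_manifest), and O(¬quarantine_dossier) is already established, so O(withhold_manifest).
Premise 7 is O(report_certificate → ¬withhold_manifest); contrapositively O(withhold_manifest → ¬report_certificate). Since O(withhold_manifest) holds, K gives O(¬report_certificate).
Premise 10 is O(¬report_certificate → inform_statement); since O(¬report_certificate), deontic closure gives O(inform_statement).
Premises 3, 4, 6 do not contribute to this derivation.
Thus O(inform_statement), which is F(¬inform_statement): ¬inform_statement is forbidden.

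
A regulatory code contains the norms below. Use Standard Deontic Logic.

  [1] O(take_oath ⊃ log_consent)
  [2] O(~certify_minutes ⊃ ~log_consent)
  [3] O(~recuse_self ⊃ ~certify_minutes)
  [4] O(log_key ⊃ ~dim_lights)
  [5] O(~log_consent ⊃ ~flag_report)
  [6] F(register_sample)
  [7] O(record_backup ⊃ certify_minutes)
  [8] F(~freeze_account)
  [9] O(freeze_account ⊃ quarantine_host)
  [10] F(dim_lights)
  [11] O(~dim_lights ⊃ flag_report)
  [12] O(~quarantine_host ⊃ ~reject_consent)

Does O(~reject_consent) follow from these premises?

Premise 12 is O(~quarantine_host ⊃ ~reject_consent), but O(~quarantine_host) is not derivable from the premises, so it does not yield O(~reject_consent).
No other premise forces O(~reject_consent). An ideal world satisfying every premise can still have ~reject_consent false, so O(~reject_consent) is not derivable.

No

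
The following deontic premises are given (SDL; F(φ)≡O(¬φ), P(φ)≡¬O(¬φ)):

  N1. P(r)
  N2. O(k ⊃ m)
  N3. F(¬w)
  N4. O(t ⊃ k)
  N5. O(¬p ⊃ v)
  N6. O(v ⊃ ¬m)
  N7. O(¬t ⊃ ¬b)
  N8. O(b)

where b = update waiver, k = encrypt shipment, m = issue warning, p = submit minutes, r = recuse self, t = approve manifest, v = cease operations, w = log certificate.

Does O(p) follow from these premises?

From premise 8 we have O(b).
Premise 7, O(¬t ⊃ ¬b), contraposes to O(b ⊃ t); with O(b) we get O(t).
With premise 4, O(t ⊃ k), the K-axiom yields O(k).
From O(k) and premise 2, O(k ⊃ m), we obtain O(m).
Premise 6 is O(v ⊃ ¬m); contrapositively O(m ⊃ ¬v). Since O(m) holds, K gives O(¬v).
Premise 5 is O(¬p ⊃ v); contrapositively O(¬v ⊃ p). Since O(¬v) holds, K gives O(p).
Premises 1, 3 do not contribute to this derivation.
So O(p) follows.

Yes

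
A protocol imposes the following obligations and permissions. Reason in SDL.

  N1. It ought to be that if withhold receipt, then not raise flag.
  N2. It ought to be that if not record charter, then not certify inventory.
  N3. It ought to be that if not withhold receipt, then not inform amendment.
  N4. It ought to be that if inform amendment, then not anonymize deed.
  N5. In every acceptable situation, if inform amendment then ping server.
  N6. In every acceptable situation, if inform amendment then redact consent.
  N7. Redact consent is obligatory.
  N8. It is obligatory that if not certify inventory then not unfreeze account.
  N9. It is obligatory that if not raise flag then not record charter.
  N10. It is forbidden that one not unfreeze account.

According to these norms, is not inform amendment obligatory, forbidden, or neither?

Premise 10 is F(¬unfreeze_account), i.e. O(unfreeze_account).
The contrapositive of premise 8 (O(¬certify_inventory → ¬unfreeze_account)) is O(unfreeze_account → certify_inventory), and O(unfreeze_account) is already established, so O(certify_inventory).
Premise 2 is O(¬record_charter → ¬certify_inventory); contrapositively O(certify_inventory → record_charter). Since O(certify_inventory) holds, K gives O(record_charter).
Premise 9 is O(¬raise_flag → ¬record_charter); contrapositively O(record_charter → raise_flag). Since O(record_charter) holds, K gives O(raise_flag).
Premise 1 is O(withhold_receipt → ¬raise_flag); contrapositively O(raise_flag → ¬withhold_receipt). Since O(raise_flag) holds, K gives O(¬withhold_receipt).
With premise 3, O(¬withhold_receipt → ¬inform_amendment), the K-axiom yields O(¬inform_amendment).
Premises 4, 5, 6, 7 do not contribute to this derivation.
Hence ¬inform_amendment is obligatory.

Obligatory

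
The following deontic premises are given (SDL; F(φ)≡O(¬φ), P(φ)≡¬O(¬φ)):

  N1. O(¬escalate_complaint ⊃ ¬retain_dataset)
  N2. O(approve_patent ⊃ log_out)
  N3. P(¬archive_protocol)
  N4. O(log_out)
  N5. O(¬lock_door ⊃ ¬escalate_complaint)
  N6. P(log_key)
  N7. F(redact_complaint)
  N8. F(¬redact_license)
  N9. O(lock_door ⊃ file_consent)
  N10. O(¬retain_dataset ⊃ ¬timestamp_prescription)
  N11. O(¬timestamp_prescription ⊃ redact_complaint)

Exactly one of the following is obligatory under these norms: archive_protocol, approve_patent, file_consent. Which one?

Premise 7, F(redact_complaint), is equivalent to O(¬redact_complaint).
The contrapositive of premise 11 (O(¬timestamp_prescription ⊃ redact_complaint)) is O(¬redact_complaint ⊃ timestamp_prescription), and O(¬redact_complaint) is already established, so O(timestamp_prescription).
Premise 10 is O(¬retain_dataset ⊃ ¬timestamp_prescription); contrapositively O(timestamp_prescription ⊃ retain_dataset). Since O(timestamp_prescription) holds, K gives O(retain_dataset).
The contrapositive of premise 1 (O(¬escalate_complaint ⊃ ¬retain_dataset)) is O(retain_dataset ⊃ escalate_complaint), and O(retain_dataset) is already established, so O(escalate_complaint).
Premise 5, O(¬lock_door ⊃ ¬escalate_complaint), contraposes to O(escalate_complaint ⊃ lock_door); with O(escalate_complaint) we get O(lock_door).
With premise 9, O(lock_door ⊃ file_consent), the K-axiom yields O(file_consent).
So O(file_consent) holds — file_consent is obligatory. None of the other listed options is made obligatory by any chain of premises.

file_consent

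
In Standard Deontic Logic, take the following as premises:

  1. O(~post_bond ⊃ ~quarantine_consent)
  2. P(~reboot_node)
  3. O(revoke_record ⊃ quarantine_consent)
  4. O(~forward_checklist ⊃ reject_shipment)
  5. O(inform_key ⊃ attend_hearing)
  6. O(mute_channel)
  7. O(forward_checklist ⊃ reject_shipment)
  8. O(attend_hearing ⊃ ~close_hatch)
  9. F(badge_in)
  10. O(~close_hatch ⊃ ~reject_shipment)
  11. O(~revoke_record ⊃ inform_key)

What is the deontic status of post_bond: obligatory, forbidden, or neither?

Premises 7 and 4 are O(forward_checklist ⊃ reject_shipment) and O(~forward_checklist ⊃ reject_shipment); every ideal world satisfies forward_checklist or ~forward_checklist, so in either case reject_shipment holds — hence O(reject_shipment).
Premise 10 is O(~close_hatch ⊃ ~reject_shipment); contrapositively O(reject_shipment ⊃ close_hatch). Since O(reject_shipment) holds, K gives O(close_hatch).
The contrapositive of premise 8 (O(attend_hearing ⊃ ~close_hatch)) is O(close_hatch ⊃ ~attend_hearing), and O(close_hatch) is already established, so O(~attend_hearing).
The contrapositive of premise 5 (O(inform_key ⊃ attend_hearing)) is O(~attend_hearing ⊃ ~inform_key), and O(~attend_hearing) is already established, so O(~inform_key).
Premise 11 is O(~revoke_record ⊃ inform_key); contrapositively O(~inform_key ⊃ revoke_record). Since O(~inform_key) holds, K gives O(revoke_record).
Applying K to premise 3 (O(revoke_record ⊃ quarantine_consent)) and O(revoke_record) yields O(quarantine_consent).
Premise 1, O(~post_bond ⊃ ~quarantine_consent), contraposes to O(quarantine_consent ⊃ post_bond); with O(quarantine_consent) we get O(post_bond).
Premises 2, 6, 9 do not contribute to this derivation.
Hence post_bond is obligatory.

Obligatory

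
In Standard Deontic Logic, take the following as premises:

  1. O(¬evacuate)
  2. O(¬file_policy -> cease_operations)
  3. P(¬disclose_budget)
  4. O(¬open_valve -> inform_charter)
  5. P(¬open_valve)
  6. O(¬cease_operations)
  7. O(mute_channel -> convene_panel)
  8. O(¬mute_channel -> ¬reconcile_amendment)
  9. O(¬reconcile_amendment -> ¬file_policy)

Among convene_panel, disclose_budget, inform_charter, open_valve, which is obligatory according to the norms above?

Premise 6 states O(¬cease_operations) outright.
Premise 2 is O(¬file_policy -> cease_operations); contrapositively O(¬cease_operations -> file_policy). Since O(¬cease_operations) holds, K gives O(file_policy).
Premise 9, O(¬reconcile_amendment -> ¬file_policy), contraposes to O(file_policy -> reconcile_amendment); with O(file_policy) we get O(reconcile_amendment).
The contrapositive of premise 8 (O(¬mute_channel -> ¬reconcile_amendment)) is O(reconcile_amendment -> mute_channel), and O(reconcile_amendment) is already established, so O(mute_channel).
With premise 7, O(mute_channel -> convene_panel), the K-axiom yields O(convene_panel).
So O(convene_panel) holds — convene_panel is obligatory. None of the other listed options is made obligatory by any chain of premises.

convene_panel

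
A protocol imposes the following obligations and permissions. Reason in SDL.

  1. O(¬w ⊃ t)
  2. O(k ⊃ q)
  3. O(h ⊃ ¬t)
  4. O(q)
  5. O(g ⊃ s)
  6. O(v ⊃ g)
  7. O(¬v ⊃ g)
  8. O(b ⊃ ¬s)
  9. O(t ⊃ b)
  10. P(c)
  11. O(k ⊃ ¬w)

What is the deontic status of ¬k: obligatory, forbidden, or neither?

Premises 7 and 6 cover both cases: O(¬v ⊃ g) and O(v ⊃ g). Since ¬v ∨ v is a tautology, O(g) follows.
With premise 5, O(g ⊃ s), the K-axiom yields O(s).
The contrapositive of premise 8 (O(b ⊃ ¬s)) is O(s ⊃ ¬b), and O(s) is already established, so O(¬b).
Premise 9, O(t ⊃ b), contraposes to O(¬b ⊃ ¬t); with O(¬b) we get O(¬t).
The contrapositive of premise 1 (O(¬w ⊃ t)) is O(¬t ⊃ w), and O(¬t) is already established, so O(w).
The contrapositive of premise 11 (O(k ⊃ ¬w)) is O(w ⊃ ¬k), and O(w) is already established, so O(¬k).
Premises 2, 3, 4, 10 do not contribute to this derivation.
Hence ¬k is obligatory.

Obligatory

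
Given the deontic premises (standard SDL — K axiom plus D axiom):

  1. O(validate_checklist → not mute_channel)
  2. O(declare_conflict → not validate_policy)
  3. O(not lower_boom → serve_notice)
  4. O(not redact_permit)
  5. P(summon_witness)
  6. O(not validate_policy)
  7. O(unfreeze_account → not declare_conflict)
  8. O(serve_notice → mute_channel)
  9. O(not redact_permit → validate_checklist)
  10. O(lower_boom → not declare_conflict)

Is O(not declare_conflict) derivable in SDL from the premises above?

Yes

Premise 4 gives O(not redact_permit).
From O(not redact_permit) and premise 9, O(not redact_permit → validate_checklist), we obtain O(validate_checklist).
Premise 1 is O(validate_checklist → not mute_channel); since O(validate_checklist), deontic closure gives O(not mute_channel).
Premise 8 is O(serve_notice → mute_channel); contrapositively O(not mute_channel → not serve_notice). Since O(not mute_channel) holds, K gives O(not serve_notice).
Premise 3 is O(not lower_boom → serve_notice); contrapositively O(not serve_notice → lower_boom). Since O(not serve_notice) holds, K gives O(lower_boom).
Premise 10 is O(lower_boom → not declare_conflict); since O(lower_boom), deontic closure gives O(not declare_conflict).
Premises 2, 5, 6, 7 do not contribute to this derivation.
So O(not declare_conflict) follows.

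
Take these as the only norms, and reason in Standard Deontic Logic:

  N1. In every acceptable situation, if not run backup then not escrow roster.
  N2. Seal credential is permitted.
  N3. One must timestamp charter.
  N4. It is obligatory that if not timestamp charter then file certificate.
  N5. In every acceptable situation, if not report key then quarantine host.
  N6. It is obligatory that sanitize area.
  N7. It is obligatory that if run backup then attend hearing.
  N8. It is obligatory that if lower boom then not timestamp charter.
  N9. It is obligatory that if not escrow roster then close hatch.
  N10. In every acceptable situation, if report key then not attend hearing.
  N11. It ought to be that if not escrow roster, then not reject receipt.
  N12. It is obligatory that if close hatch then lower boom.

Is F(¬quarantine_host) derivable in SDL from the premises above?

From premise 3 we have O(timestamp_charter).
Premise 8, O(lower_boom → ¬timestamp_charter), contraposes to O(timestamp_charter → ¬lower_boom); with O(timestamp_charter) we get O(¬lower_boom).
Premise 12 is O(close_hatch → lower_boom); contrapositively O(¬lower_boom → ¬close_hatch). Since O(¬lower_boom) holds, K gives O(¬close_hatch).
Premise 9, O(¬escrow_roster → close_hatch), contraposes to O(¬close_hatch → escrow_roster); with O(¬close_hatch) we get O(escrow_roster).
Premise 1 is O(¬run_backup → ¬escrow_roster); contrapositively O(escrow_roster → run_backup). Since O(escrow_roster) holds, K gives O(run_backup).
Applying K to premise 7 (O(run_backup → attend_hearing)) and O(run_backup) yields O(attend_hearing).
The contrapositive of premise 10 (O(report_key → ¬attend_hearing)) is O(attend_hearing → ¬report_key), and O(attend_hearing) is already established, so O(¬report_key).
From O(¬report_key) and premise 5, O(¬report_key → quarantine_host), we obtain O(quarantine_host).
Premises 2, 4, 6, 11 do not contribute to this derivation.
So O(quarantine_host) holds, i.e. F(¬quarantine_host). The claim follows.

Yes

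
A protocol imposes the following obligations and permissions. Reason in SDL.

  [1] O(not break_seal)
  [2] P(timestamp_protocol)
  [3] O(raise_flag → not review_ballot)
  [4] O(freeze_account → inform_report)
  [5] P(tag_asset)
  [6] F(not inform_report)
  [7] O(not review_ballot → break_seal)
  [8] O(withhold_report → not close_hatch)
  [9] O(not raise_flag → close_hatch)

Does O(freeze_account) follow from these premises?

Premise 4 is O(freeze_account → inform_report); even if O(inform_report) held, inferring O(freeze_account) would be affirming the consequent — invalid.
No other premise forces O(freeze_account). An ideal world satisfying every premise can still have freeze_account false, so O(freeze_account) is not derivable.

No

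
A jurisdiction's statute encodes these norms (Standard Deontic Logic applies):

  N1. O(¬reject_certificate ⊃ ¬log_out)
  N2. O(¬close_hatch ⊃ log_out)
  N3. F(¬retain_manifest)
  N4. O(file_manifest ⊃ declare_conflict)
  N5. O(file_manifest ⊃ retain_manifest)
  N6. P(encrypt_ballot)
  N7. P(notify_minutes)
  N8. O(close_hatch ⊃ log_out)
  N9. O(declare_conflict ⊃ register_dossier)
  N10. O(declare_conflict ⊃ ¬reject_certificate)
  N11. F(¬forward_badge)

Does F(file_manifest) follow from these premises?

Premises 8 and 2 are O(close_hatch ⊃ log_out) and O(¬close_hatch ⊃ log_out); every ideal world satisfies close_hatch or ¬close_hatch, so in either case log_out holds — hence O(log_out).
The contrapositive of premise 1 (O(¬reject_certificate ⊃ ¬log_out)) is O(log_out ⊃ reject_certificate), and O(log_out) is already established, so O(reject_certificate).
Premise 10, O(declare_conflict ⊃ ¬reject_certificate), contraposes to O(reject_certificate ⊃ ¬declare_conflict); with O(reject_certificate) we get O(¬declare_conflict).
Premise 4, O(file_manifest ⊃ declare_conflict), contraposes to O(¬declare_conflict ⊃ ¬file_manifest); with O(¬declare_conflict) we get O(¬file_manifest).
Premises 3, 5, 6, 7, 9, 11 do not contribute to this derivation.
So O(¬file_manifest) holds, i.e. F(file_manifest). The claim follows.

Yes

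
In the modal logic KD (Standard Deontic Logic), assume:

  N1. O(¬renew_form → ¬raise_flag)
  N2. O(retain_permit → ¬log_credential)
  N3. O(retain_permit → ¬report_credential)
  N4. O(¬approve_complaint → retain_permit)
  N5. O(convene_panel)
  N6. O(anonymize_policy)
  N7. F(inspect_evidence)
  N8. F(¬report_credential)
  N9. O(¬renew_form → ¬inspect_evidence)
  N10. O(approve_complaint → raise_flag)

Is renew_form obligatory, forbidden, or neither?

Obligatory

Premise 8 is F(¬report_credential), i.e. O(report_credential).
The contrapositive of premise 3 (O(retain_permit → ¬report_credential)) is O(report_credential → ¬retain_permit), and O(report_credential) is already established, so O(¬retain_permit).
The contrapositive of premise 4 (O(¬approve_complaint → retain_permit)) is O(¬retain_permit → approve_complaint), and O(¬retain_permit) is already established, so O(approve_complaint).
Premise 10 is O(approve_complaint → raise_flag); since O(approve_complaint), deontic closure gives O(raise_flag).
Premise 1, O(¬renew_form → ¬raise_flag), contraposes to O(raise_flag → renew_form); with O(raise_flag) we get O(renew_form).
Premises 2, 5, 6, 7, 9 do not contribute to this derivation.
Hence renew_form is obligatory.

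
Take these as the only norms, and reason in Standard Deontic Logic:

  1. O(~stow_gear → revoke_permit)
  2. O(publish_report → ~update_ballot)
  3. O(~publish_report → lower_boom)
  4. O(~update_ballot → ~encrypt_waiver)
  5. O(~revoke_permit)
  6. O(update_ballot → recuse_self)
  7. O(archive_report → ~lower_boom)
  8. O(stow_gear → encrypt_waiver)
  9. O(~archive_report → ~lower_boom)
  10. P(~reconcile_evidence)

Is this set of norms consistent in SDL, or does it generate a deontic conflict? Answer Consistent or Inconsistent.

Premises 9 and 7 are O(~archive_report → ~lower_boom) and O(archive_report → ~lower_boom); every ideal world satisfies ~archive_report or archive_report, so in either case ~lower_boom holds — hence O(~lower_boom).
The contrapositive of premise 3 (O(~publish_report → lower_boom)) is O(~lower_boom → publish_report), and O(~lower_boom) is already established, so O(publish_report).
Premise 2 is O(publish_report → ~update_ballot); since O(publish_report), deontic closure gives O(~update_ballot).
From O(~update_ballot) and premise 4, O(~update_ballot → ~encrypt_waiver), we obtain O(~encrypt_waiver).
Premise 8 is O(stow_gear → encrypt_waiver); contrapositively O(~encrypt_waiver → ~stow_gear). Since O(~encrypt_waiver) holds, K gives O(~stow_gear).
From O(~stow_gear) and premise 1, O(~stow_gear → revoke_permit), we obtain O(revoke_permit).
However, premise 5 gives O(~revoke_permit).
We now have both O(revoke_permit) and O(~revoke_permit) — revoke_permit is simultaneously obligatory and forbidden, violating the D-axiom.

Inconsistent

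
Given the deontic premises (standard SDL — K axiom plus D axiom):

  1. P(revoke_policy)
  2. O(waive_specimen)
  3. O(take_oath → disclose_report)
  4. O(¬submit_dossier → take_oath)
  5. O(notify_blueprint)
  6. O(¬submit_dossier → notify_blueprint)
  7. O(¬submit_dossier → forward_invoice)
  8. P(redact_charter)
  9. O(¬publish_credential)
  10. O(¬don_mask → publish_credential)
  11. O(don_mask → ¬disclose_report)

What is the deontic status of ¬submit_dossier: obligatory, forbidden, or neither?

Premise 9 gives O(¬publish_credential).
The contrapositive of premise 10 (O(¬don_mask → publish_credential)) is O(¬publish_credential → don_mask), and O(¬publish_credential) is already established, so O(don_mask).
From O(don_mask) and premise 11, O(don_mask → ¬disclose_report), we obtain O(¬disclose_report).
The contrapositive of premise 3 (O(take_oath → disclose_report)) is O(¬disclose_report → ¬take_oath), and O(¬disclose_report) is already established, so O(¬take_oath).
The contrapositive of premise 4 (O(¬submit_dossier → take_oath)) is O(¬take_oath → submit_dossier), and O(¬take_oath) is already established, so O(submit_dossier).
Premises 1, 2, 5, 6, 7, 8 do not contribute to this derivation.
Thus O(submit_dossier), which is F(¬submit_dossier): ¬submit_dossier is forbidden.

Forbidden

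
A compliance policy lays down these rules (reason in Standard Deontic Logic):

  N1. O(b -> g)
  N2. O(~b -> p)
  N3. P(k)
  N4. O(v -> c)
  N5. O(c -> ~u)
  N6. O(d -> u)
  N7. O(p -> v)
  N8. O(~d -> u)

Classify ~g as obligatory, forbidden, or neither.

Premises 6 and 8 cover both cases: O(d -> u) and O(~d -> u). Since d ∨ ~d is a tautology, O(u) follows.
The contrapositive of premise 5 (O(c -> ~u)) is O(u -> ~c), and O(u) is already established, so O(~c).
Premise 4 is O(v -> c); contrapositively O(~c -> ~v). Since O(~c) holds, K gives O(~v).
The contrapositive of premise 7 (O(p -> v)) is O(~v -> ~p), and O(~v) is already established, so O(~p).
The contrapositive of premise 2 (O(~b -> p)) is O(~p -> b), and O(~p) is already established, so O(b).
With premise 1, O(b -> g), the K-axiom yields O(g).
Premise 3 does not contribute to this derivation.
Thus O(g), which is F(~g): ~g is forbidden.

Forbidden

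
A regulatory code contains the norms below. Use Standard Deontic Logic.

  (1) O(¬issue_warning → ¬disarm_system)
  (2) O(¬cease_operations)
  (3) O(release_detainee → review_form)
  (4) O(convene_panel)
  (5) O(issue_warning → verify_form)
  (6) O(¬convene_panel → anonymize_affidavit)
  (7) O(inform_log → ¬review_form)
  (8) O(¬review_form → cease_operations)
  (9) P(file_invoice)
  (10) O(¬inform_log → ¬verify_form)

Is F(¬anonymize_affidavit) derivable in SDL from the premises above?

No

Premise 6 is O(¬convene_panel → anonymize_affidavit), but O(¬convene_panel) is not derivable from the premises, so it does not yield O(anonymize_affidavit).
No other premise forces O(anonymize_affidavit). An ideal world satisfying every premise can still have ¬anonymize_affidavit true, so F(¬anonymize_affidavit) is not derivable.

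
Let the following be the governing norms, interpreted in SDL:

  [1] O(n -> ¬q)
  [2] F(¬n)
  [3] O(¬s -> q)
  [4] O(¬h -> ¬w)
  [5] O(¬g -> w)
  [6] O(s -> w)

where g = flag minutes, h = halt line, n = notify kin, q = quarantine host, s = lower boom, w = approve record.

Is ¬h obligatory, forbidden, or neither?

Forbidden

Premise 2, F(¬n), is equivalent to O(n).
From O(n) and premise 1, O(n -> ¬q), we obtain O(¬q).
The contrapositive of premise 3 (O(¬s -> q)) is O(¬q -> s), and O(¬q) is already established, so O(s).
With premise 6, O(s -> w), the K-axiom yields O(w).
Premise 4 is O(¬h -> ¬w); contrapositively O(w -> h). Since O(w) holds, K gives O(h).
Premise 5 does not contribute to this derivation.
Thus O(h), which is F(¬h): ¬h is forbidden.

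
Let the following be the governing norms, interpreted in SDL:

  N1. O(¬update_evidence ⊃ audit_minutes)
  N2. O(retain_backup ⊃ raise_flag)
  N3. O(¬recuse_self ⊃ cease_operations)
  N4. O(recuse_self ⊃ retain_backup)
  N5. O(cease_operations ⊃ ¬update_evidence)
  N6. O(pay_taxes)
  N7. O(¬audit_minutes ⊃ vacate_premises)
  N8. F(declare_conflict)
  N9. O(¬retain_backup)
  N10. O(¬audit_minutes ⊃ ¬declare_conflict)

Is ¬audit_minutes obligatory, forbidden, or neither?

Premise 9 gives O(¬retain_backup).
Premise 4, O(recuse_self ⊃ retain_backup), contraposes to O(¬retain_backup ⊃ ¬recuse_self); with O(¬retain_backup) we get O(¬recuse_self).
Applying K to premise 3 (O(¬recuse_self ⊃ cease_operations)) and O(¬recuse_self) yields O(cease_operations).
From O(cease_operations) and premise 5, O(cease_operations ⊃ ¬update_evidence), we obtain O(¬update_evidence).
From O(¬update_evidence) and premise 1, O(¬update_evidence ⊃ audit_minutes), we obtain O(audit_minutes).
Premises 2, 6, 7, 8, 10 do not contribute to this derivation.
Thus O(audit_minutes), which is F(¬audit_minutes): ¬audit_minutes is forbidden.

Forbidden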